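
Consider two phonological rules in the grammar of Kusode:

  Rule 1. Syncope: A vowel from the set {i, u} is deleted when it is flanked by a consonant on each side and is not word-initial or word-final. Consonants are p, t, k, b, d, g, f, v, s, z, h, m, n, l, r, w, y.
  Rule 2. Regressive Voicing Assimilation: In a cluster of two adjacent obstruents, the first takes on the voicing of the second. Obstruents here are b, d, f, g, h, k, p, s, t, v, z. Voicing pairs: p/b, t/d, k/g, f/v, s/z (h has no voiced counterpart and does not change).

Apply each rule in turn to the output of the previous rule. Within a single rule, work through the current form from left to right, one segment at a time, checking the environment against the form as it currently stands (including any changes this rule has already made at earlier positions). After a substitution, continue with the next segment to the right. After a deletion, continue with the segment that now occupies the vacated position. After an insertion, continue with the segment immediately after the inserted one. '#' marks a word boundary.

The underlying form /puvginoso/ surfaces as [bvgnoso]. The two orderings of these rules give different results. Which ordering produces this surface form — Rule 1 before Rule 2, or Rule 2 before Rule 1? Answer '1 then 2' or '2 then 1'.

Order 1 then 2:
  1 Syncope: [puvginoso] → [pvgnoso]
  2 Regressive Voicing Assimilation: [pvgnoso] → [bvgnoso]
  result: [bvgnoso]
Order 2 then 1:
  2 Regressive Voicing Assimilation: no change — [puvginoso]
  1 Syncope: [puvginoso] → [pvgnoso]
  result: [pvgnoso]

1 then 2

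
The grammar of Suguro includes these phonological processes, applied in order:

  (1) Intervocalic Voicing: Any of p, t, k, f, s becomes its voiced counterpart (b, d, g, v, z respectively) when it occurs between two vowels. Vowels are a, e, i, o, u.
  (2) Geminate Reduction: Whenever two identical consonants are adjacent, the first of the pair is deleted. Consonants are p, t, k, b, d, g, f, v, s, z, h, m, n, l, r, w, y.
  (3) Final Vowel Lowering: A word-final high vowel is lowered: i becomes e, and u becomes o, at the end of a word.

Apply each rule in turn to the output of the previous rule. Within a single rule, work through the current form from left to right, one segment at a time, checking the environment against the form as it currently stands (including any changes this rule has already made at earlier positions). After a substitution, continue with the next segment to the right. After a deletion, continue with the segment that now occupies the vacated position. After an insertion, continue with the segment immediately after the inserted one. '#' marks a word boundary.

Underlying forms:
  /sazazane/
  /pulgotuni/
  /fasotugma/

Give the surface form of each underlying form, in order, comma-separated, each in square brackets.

/sazazane/:
  (1) Intervocalic Voicing: no change — [sazazane]
  (2) Geminate Reduction: no change — [sazazane]
  (3) Final Vowel Lowering: no change — [sazazane]
/pulgotuni/:
  (1) Intervocalic Voicing: [pulgotuni] → [pulgoduni]
  (2) Geminate Reduction: no change — [pulgoduni]
  (3) Final Vowel Lowering: [pulgoduni] → [pulgodune]
/fasotugma/:
  (1) Intervocalic Voicing: [fasotugma] → [fazodugma]
  (2) Geminate Reduction: no change — [fazodugma]
  (3) Final Vowel Lowering: no change — [fazodugma]

[sazazane], [pulgodune], [fazodugma]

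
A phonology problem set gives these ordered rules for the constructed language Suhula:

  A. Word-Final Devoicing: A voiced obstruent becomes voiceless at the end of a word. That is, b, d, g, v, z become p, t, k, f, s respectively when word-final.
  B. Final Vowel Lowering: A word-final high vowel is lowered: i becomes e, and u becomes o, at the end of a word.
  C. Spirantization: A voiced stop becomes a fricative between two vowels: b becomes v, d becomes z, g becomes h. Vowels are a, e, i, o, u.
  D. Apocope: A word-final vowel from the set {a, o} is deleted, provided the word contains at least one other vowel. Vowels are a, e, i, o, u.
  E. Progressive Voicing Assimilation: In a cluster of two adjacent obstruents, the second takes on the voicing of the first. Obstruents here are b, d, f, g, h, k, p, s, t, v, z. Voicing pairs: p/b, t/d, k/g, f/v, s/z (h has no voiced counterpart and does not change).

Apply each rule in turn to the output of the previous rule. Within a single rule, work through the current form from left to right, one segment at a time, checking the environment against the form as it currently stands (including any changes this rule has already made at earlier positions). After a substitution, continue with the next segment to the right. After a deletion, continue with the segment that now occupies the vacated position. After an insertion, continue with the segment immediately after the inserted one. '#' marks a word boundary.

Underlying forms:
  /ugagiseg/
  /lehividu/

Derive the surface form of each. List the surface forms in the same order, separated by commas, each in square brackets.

[uhahisek], [lehiviz]

/ugagiseg/:
  A Word-Final Devoicing: [ugagiseg] → [ugagisek]
  B Final Vowel Lowering: no change — [ugagisek]
  C Spirantization: [ugagisek] → [uhahisek]
  D Apocope: no change — [uhahisek]
  E Progressive Voicing Assimilation: no change — [uhahisek]
/lehividu/:
  A Word-Final Devoicing: no change — [lehividu]
  B Final Vowel Lowering: [lehividu] → [lehivido]
  C Spirantization: [lehivido] → [lehivizo]
  D Apocope: [lehivizo] → [lehiviz]
  E Progressive Voicing Assimilation: no change — [lehiviz]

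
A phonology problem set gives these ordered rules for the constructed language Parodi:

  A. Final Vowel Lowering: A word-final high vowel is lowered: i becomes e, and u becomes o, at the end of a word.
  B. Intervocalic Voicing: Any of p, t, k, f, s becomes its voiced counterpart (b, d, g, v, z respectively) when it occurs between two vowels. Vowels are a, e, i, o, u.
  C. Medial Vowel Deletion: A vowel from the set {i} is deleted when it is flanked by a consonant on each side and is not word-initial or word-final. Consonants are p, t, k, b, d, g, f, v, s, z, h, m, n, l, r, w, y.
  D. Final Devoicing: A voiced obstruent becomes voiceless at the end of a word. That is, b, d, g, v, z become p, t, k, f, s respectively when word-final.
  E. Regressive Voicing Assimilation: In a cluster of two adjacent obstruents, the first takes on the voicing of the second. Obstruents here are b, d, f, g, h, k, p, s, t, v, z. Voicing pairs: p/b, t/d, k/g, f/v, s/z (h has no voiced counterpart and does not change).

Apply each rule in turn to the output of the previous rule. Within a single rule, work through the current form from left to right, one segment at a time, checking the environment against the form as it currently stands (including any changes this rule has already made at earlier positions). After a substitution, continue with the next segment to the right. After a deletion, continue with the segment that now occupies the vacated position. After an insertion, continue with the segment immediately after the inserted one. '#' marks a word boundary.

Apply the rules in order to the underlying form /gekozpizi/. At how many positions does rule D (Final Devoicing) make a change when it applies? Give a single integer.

A Final Vowel Lowering: [gekozpizi] → [gekozpize]
B Intervocalic Voicing: [gekozpize] → [gegozpize]
C Medial Vowel Deletion: [gegozpize] → [gegozpze]
D Final Devoicing: no change — [gegozpze]
E Regressive Voicing Assimilation: [gegozpze] → [gegosbze]
Rule D changed 0 position(s).

0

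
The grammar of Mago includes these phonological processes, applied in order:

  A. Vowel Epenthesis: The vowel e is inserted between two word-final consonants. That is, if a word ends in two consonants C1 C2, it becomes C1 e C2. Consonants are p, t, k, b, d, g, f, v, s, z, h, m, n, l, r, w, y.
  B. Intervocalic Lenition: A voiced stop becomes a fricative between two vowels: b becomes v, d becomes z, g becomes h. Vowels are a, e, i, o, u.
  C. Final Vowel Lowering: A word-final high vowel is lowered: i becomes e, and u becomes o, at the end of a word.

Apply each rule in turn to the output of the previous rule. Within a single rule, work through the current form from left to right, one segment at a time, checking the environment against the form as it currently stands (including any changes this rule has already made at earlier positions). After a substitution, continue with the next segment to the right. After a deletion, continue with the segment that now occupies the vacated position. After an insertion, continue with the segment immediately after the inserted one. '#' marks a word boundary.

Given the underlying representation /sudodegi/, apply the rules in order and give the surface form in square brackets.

A Vowel Epenthesis: no change — [sudodegi]
B Intervocalic Lenition: [sudodegi] → [suzozehi]
C Final Vowel Lowering: [suzozehi] → [suzozehe]

[suzozehe]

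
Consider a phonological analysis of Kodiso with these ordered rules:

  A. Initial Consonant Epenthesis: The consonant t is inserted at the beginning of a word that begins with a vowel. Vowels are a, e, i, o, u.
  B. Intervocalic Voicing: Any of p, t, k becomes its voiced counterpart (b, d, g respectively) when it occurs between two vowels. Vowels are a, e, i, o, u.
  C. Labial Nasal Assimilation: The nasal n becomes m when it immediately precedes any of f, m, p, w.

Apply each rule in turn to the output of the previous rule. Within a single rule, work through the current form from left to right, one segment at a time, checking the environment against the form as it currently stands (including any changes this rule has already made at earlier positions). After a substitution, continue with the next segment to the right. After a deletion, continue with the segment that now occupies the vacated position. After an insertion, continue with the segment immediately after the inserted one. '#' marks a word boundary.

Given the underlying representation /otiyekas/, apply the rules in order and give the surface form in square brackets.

[todiyegas]

A Initial Consonant Epenthesis: [otiyekas] → [totiyekas]
B Intervocalic Voicing: [totiyekas] → [todiyegas]
C Labial Nasal Assimilation: no change — [todiyegas]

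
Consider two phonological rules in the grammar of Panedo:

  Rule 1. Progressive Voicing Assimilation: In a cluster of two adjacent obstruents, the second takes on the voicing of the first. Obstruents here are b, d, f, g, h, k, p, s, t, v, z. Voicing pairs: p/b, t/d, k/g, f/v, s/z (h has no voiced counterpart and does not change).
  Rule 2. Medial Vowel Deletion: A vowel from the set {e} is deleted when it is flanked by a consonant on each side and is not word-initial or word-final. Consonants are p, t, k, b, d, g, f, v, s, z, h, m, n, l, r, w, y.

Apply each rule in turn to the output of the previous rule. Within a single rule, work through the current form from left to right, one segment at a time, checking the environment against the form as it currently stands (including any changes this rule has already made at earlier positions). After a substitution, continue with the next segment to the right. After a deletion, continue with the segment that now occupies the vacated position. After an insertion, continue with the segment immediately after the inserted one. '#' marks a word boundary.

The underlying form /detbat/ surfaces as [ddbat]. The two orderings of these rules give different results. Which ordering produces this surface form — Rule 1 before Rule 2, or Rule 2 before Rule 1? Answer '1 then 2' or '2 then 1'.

2 then 1

Order 1 then 2:
  1 Progressive Voicing Assimilation: [detbat] → [detpat]
  2 Medial Vowel Deletion: [detpat] → [dtpat]
  result: [dtpat]
Order 2 then 1:
  2 Medial Vowel Deletion: [detbat] → [dtbat]
  1 Progressive Voicing Assimilation: [dtbat] → [ddbat]
  result: [ddbat]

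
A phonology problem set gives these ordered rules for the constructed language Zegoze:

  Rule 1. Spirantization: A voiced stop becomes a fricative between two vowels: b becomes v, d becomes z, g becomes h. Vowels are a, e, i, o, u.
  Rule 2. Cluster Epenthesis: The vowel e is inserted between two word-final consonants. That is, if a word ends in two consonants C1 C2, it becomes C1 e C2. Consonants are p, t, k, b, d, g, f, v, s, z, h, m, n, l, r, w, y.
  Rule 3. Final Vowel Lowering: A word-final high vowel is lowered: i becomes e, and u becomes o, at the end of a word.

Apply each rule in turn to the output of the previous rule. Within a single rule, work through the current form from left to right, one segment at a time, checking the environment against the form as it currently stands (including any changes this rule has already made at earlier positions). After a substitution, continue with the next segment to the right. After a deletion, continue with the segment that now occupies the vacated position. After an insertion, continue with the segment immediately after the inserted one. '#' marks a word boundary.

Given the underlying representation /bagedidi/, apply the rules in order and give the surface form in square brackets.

Rule 1 Spirantization: [bagedidi] → [bahezizi]
Rule 2 Cluster Epenthesis: no change — [bahezizi]
Rule 3 Final Vowel Lowering: [bahezizi] → [bahezize]

[bahezize]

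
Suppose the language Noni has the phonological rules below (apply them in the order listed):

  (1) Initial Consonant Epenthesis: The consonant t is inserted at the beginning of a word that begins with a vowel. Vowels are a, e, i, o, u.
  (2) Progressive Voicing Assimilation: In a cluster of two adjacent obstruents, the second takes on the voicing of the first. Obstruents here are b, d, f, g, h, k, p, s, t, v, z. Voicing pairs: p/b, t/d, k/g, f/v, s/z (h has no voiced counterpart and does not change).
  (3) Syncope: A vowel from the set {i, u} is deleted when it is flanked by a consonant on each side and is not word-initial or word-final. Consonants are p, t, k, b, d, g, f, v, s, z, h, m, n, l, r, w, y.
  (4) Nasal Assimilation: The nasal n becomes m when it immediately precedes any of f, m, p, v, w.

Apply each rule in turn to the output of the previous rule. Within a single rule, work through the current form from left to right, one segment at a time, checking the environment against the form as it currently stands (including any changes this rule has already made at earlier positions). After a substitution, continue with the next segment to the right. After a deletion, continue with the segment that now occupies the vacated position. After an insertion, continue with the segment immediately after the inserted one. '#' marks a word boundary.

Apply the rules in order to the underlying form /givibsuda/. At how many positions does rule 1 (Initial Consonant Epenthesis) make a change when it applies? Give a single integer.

(1) Initial Consonant Epenthesis: no change — [givibsuda]
(2) Progressive Voicing Assimilation: [givibsuda] → [givibzuda]
(3) Syncope: [givibzuda] → [gvbzda]
(4) Nasal Assimilation: no change — [gvbzda]
Rule 1 changed 0 position(s).

0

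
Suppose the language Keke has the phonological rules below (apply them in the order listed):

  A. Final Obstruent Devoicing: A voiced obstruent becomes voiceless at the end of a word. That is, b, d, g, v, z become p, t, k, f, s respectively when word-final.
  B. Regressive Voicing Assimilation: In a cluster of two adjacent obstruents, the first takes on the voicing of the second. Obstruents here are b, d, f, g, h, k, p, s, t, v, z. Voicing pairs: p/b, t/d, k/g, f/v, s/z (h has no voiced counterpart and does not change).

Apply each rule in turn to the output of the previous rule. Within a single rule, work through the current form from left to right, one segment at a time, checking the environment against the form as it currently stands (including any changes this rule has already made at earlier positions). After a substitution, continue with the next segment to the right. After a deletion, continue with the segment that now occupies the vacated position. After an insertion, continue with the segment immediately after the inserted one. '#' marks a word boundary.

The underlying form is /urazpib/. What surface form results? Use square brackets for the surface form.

A Final Obstruent Devoicing: [urazpib] → [urazpip]
B Regressive Voicing Assimilation: [urazpip] → [uraspip]

[uraspip]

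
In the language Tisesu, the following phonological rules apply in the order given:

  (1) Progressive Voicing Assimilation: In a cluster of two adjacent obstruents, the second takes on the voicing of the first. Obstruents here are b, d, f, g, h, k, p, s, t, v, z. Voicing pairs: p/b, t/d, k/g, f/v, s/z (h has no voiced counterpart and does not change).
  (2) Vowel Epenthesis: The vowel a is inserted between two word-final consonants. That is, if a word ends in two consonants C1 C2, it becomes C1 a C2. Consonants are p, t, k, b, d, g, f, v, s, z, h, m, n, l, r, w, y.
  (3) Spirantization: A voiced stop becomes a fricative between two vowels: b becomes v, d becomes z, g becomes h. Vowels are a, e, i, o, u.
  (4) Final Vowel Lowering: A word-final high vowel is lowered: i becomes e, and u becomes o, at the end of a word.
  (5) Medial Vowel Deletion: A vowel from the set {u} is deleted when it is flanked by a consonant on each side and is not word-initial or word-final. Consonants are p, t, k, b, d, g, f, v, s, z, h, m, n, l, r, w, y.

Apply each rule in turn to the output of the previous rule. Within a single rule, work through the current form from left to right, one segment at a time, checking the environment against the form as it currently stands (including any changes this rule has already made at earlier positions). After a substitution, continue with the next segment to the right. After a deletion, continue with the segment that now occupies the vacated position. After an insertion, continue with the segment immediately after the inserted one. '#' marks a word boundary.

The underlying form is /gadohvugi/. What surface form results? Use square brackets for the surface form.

[gazohfhe]

(1) Progressive Voicing Assimilation: [gadohvugi] → [gadohfugi]
(2) Vowel Epenthesis: no change — [gadohfugi]
(3) Spirantization: [gadohfugi] → [gazohfuhi]
(4) Final Vowel Lowering: [gazohfuhi] → [gazohfuhe]
(5) Medial Vowel Deletion: [gazohfuhe] → [gazohfhe]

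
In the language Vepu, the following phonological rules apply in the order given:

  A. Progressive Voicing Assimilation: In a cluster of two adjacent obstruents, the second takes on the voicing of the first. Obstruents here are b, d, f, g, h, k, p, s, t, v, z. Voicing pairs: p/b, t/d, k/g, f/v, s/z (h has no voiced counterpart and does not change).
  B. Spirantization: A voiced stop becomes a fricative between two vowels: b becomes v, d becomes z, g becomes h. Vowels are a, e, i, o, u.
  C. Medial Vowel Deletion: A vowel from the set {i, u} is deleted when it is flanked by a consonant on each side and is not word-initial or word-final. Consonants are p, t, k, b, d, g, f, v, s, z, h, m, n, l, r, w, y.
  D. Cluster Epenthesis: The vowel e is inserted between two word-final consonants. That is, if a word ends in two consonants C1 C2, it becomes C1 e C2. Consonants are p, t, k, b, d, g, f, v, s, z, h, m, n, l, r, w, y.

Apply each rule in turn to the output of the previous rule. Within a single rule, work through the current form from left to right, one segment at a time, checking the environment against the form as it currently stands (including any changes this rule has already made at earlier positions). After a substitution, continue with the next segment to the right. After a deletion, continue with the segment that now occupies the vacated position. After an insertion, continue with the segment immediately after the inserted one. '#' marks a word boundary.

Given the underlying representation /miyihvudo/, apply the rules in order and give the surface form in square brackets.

A Progressive Voicing Assimilation: [miyihvudo] → [miyihfudo]
B Spirantization: [miyihfudo] → [miyihfuzo]
C Medial Vowel Deletion: [miyihfuzo] → [myhfzo]
D Cluster Epenthesis: no change — [myhfzo]

[myhfzo]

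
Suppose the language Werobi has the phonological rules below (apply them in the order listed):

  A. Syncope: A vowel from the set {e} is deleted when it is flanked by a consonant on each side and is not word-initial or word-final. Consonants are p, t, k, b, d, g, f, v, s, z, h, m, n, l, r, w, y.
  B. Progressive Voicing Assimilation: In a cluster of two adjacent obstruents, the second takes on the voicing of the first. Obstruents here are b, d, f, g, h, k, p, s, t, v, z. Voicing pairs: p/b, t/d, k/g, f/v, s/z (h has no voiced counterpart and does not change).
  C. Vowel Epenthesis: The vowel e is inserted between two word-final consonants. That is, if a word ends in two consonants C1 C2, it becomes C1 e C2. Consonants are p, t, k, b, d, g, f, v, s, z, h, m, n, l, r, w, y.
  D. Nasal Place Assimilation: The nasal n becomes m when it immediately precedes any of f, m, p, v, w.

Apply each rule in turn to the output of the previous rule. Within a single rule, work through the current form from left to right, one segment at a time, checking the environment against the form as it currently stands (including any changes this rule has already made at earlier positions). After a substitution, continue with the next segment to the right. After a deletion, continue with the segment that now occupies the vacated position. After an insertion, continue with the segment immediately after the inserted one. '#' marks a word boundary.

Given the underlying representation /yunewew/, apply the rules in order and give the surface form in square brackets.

A Syncope: [yunewew] → [yunww]
B Progressive Voicing Assimilation: no change — [yunww]
C Vowel Epenthesis: [yunww] → [yunwew]
D Nasal Place Assimilation: [yunwew] → [yumwew]

[yumwew]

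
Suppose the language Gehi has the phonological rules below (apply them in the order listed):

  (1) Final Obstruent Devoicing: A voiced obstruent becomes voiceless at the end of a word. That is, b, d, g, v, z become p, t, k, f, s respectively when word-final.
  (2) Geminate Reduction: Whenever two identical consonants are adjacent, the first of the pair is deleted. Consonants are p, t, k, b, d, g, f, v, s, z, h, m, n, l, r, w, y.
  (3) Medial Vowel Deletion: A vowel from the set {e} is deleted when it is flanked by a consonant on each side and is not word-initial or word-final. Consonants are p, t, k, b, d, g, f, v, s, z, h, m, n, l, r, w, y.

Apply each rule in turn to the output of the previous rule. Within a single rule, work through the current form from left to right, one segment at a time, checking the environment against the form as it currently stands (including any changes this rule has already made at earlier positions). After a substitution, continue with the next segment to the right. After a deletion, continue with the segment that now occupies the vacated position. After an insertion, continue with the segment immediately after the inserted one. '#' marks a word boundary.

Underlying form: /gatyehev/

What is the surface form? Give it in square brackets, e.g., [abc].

[gatyhf]

(1) Final Obstruent Devoicing: [gatyehev] → [gatyehef]
(2) Geminate Reduction: no change — [gatyehef]
(3) Medial Vowel Deletion: [gatyehef] → [gatyhf]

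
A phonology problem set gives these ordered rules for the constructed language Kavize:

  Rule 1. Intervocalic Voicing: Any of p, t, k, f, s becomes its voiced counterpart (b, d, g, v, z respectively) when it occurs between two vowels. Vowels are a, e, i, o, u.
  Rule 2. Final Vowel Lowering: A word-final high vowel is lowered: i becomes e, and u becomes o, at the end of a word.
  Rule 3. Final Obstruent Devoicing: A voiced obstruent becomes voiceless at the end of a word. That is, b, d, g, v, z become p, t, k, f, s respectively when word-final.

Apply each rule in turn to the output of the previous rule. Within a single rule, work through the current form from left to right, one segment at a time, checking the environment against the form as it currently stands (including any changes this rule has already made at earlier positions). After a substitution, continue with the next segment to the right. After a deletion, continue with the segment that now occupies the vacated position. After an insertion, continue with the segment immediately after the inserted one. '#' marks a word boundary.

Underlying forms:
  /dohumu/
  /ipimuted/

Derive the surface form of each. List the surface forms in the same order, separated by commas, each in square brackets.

/dohumu/:
  Rule 1 Intervocalic Voicing: no change — [dohumu]
  Rule 2 Final Vowel Lowering: [dohumu] → [dohumo]
  Rule 3 Final Obstruent Devoicing: no change — [dohumo]
/ipimuted/:
  Rule 1 Intervocalic Voicing: [ipimuted] → [ibimuded]
  Rule 2 Final Vowel Lowering: no change — [ibimuded]
  Rule 3 Final Obstruent Devoicing: [ibimuded] → [ibimudet]

[dohumo], [ibimudet]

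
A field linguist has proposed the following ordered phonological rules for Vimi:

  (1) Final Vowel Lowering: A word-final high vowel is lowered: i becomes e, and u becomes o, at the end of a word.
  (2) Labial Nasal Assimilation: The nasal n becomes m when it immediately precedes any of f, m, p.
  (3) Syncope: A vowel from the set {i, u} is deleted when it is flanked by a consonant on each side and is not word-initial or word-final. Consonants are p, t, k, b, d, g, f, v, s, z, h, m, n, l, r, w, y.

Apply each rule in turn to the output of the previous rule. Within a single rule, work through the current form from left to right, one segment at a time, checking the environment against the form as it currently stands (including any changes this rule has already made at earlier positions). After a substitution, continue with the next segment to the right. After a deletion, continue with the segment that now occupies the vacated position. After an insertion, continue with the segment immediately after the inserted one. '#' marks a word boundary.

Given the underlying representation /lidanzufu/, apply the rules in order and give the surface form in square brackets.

[ldanzfo]

(1) Final Vowel Lowering: [lidanzufu] → [lidanzufo]
(2) Labial Nasal Assimilation: no change — [lidanzufo]
(3) Syncope: [lidanzufo] → [ldanzfo]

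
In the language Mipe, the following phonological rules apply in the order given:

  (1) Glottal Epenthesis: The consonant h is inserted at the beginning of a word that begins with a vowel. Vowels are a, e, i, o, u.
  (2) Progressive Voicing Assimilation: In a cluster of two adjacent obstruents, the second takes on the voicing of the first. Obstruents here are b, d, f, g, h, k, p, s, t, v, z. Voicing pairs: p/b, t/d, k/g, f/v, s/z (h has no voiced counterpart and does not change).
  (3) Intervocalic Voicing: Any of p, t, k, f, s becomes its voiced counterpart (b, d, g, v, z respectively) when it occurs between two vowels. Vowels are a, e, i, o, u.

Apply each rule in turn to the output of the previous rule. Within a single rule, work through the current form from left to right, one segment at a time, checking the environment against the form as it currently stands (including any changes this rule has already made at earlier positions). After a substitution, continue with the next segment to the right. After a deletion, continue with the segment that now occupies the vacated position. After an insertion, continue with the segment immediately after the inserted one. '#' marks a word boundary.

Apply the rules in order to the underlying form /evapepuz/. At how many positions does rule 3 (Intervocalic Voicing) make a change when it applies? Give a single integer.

(1) Glottal Epenthesis: [evapepuz] → [hevapepuz]
(2) Progressive Voicing Assimilation: no change — [hevapepuz]
(3) Intervocalic Voicing: [hevapepuz] → [hevabebuz]
Rule 3 changed 2 position(s).

2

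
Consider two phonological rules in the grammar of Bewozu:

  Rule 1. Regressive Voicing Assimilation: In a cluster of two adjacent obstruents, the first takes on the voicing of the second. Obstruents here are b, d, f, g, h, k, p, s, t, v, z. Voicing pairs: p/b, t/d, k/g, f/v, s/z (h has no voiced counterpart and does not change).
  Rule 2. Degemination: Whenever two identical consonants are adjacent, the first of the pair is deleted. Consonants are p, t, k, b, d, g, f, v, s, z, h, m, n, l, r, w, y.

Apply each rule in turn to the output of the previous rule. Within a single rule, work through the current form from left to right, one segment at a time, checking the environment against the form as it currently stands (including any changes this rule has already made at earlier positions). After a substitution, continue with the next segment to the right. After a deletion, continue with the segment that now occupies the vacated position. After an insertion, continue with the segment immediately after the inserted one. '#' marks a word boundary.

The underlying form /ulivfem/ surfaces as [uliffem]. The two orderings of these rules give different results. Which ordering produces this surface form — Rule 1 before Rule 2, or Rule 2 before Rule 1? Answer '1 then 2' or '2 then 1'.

2 then 1

Order 1 then 2:
  1 Regressive Voicing Assimilation: [ulivfem] → [uliffem]
  2 Degemination: [uliffem] → [ulifem]
  result: [ulifem]
Order 2 then 1:
  2 Degemination: no change — [ulivfem]
  1 Regressive Voicing Assimilation: [ulivfem] → [uliffem]
  result: [uliffem]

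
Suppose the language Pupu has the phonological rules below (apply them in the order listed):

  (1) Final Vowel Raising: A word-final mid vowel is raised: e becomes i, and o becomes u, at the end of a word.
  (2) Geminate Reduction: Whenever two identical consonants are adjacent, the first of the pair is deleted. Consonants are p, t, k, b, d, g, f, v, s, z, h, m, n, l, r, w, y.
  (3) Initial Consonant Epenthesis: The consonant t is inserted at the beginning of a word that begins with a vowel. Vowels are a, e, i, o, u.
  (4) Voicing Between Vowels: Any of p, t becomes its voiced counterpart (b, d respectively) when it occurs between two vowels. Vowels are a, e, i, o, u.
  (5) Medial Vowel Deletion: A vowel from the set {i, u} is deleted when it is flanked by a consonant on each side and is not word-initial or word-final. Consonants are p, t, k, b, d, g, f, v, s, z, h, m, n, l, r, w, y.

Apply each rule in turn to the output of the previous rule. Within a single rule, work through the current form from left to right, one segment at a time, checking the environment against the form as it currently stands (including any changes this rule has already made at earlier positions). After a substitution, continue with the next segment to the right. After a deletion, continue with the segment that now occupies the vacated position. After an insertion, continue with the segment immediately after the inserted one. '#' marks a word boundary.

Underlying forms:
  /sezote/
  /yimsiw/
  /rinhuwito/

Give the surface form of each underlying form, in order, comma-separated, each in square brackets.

/sezote/:
  (1) Final Vowel Raising: [sezote] → [sezoti]
  (2) Geminate Reduction: no change — [sezoti]
  (3) Initial Consonant Epenthesis: no change — [sezoti]
  (4) Voicing Between Vowels: [sezoti] → [sezodi]
  (5) Medial Vowel Deletion: no change — [sezodi]
/yimsiw/:
  (1) Final Vowel Raising: no change — [yimsiw]
  (2) Geminate Reduction: no change — [yimsiw]
  (3) Initial Consonant Epenthesis: no change — [yimsiw]
  (4) Voicing Between Vowels: no change — [yimsiw]
  (5) Medial Vowel Deletion: [yimsiw] → [ymsw]
/rinhuwito/:
  (1) Final Vowel Raising: [rinhuwito] → [rinhuwitu]
  (2) Geminate Reduction: no change — [rinhuwitu]
  (3) Initial Consonant Epenthesis: no change — [rinhuwitu]
  (4) Voicing Between Vowels: [rinhuwitu] → [rinhuwidu]
  (5) Medial Vowel Deletion: [rinhuwidu] → [rnhwdu]

[sezodi], [ymsw], [rnhwdu]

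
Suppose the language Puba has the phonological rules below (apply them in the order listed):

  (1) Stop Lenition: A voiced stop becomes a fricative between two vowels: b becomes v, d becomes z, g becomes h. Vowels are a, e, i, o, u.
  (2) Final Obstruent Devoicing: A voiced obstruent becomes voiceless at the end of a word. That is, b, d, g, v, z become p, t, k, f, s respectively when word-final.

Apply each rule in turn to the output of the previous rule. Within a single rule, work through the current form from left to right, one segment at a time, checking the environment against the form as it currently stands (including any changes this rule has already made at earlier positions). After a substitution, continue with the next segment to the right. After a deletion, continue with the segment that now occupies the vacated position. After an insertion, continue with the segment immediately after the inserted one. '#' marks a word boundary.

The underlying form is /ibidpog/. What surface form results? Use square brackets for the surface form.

[ividpok]

(1) Stop Lenition: [ibidpog] → [ividpog]
(2) Final Obstruent Devoicing: [ividpog] → [ividpok]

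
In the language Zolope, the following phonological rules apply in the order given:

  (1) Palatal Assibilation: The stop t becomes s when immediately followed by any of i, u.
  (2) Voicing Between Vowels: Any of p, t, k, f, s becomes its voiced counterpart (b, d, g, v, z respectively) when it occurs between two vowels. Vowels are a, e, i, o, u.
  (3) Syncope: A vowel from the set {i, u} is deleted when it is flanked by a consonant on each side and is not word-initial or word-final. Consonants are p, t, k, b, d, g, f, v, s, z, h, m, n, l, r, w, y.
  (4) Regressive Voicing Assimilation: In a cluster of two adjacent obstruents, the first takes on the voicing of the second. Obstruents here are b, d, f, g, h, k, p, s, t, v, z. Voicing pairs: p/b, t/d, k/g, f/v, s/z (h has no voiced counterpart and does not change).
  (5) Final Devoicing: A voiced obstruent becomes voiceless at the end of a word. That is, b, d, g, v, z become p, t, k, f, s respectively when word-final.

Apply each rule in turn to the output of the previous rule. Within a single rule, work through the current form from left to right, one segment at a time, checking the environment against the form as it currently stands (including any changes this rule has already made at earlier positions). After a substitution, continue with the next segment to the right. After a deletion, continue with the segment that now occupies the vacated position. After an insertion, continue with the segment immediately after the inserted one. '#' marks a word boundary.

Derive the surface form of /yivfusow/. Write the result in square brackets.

(1) Palatal Assibilation: no change — [yivfusow]
(2) Voicing Between Vowels: [yivfusow] → [yivfuzow]
(3) Syncope: [yivfuzow] → [yvfzow]
(4) Regressive Voicing Assimilation: [yvfzow] → [yfvzow]
(5) Final Devoicing: no change — [yfvzow]

[yfvzow]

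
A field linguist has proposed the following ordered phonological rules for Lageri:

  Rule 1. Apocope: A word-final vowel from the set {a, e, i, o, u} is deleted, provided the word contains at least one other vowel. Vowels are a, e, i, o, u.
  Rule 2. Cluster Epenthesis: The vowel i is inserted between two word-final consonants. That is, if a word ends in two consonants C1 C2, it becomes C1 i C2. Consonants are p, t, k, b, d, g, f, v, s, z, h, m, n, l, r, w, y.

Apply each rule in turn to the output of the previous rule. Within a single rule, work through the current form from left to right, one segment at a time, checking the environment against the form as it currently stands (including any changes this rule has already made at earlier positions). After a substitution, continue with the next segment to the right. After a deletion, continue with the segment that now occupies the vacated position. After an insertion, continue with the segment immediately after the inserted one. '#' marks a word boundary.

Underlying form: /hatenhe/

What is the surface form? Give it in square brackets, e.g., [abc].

[hatenih]

Rule 1 Apocope: [hatenhe] → [hatenh]
Rule 2 Cluster Epenthesis: [hatenh] → [hatenih]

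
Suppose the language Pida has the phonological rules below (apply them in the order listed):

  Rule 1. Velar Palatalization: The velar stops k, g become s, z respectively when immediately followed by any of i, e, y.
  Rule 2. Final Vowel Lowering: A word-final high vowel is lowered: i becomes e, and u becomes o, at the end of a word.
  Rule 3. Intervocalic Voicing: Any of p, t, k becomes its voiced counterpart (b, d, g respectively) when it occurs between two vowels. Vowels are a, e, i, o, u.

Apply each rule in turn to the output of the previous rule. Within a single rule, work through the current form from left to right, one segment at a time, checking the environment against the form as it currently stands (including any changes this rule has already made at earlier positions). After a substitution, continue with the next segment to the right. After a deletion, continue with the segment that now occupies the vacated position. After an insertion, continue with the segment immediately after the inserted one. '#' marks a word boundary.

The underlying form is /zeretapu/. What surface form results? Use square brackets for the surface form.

Rule 1 Velar Palatalization: no change — [zeretapu]
Rule 2 Final Vowel Lowering: [zeretapu] → [zeretapo]
Rule 3 Intervocalic Voicing: [zeretapo] → [zeredabo]

[zeredabo]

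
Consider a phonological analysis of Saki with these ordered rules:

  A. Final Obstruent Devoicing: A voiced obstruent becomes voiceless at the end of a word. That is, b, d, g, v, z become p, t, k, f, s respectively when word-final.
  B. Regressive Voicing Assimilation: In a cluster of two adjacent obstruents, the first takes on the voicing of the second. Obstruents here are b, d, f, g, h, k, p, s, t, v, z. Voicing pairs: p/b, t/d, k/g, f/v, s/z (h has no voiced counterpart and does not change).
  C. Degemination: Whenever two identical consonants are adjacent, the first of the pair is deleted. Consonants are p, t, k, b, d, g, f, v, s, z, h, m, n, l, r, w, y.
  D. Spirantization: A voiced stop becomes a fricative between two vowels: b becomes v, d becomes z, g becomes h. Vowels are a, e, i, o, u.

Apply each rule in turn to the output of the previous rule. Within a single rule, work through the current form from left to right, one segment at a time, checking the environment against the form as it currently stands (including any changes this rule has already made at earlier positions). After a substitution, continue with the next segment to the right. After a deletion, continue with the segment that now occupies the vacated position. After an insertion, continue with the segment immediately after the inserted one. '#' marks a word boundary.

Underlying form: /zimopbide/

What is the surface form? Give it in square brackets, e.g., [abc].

A Final Obstruent Devoicing: no change — [zimopbide]
B Regressive Voicing Assimilation: [zimopbide] → [zimobbide]
C Degemination: [zimobbide] → [zimobide]
D Spirantization: [zimobide] → [zimovize]

[zimovize]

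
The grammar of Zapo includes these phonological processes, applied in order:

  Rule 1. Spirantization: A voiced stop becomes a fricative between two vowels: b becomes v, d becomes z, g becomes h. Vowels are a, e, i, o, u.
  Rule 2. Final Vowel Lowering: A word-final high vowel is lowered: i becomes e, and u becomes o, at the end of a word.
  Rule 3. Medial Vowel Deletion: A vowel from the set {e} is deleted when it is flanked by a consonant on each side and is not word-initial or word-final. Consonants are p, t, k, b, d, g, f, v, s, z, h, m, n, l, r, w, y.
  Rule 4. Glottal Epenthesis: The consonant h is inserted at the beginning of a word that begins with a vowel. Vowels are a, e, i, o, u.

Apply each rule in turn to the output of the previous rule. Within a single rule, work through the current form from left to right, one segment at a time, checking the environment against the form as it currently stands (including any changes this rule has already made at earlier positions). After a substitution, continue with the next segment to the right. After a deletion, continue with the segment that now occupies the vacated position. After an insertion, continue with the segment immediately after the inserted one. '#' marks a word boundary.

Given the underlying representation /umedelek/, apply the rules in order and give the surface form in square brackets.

Rule 1 Spirantization: [umedelek] → [umezelek]
Rule 2 Final Vowel Lowering: no change — [umezelek]
Rule 3 Medial Vowel Deletion: [umezelek] → [umzlk]
Rule 4 Glottal Epenthesis: [umzlk] → [humzlk]

[humzlk]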